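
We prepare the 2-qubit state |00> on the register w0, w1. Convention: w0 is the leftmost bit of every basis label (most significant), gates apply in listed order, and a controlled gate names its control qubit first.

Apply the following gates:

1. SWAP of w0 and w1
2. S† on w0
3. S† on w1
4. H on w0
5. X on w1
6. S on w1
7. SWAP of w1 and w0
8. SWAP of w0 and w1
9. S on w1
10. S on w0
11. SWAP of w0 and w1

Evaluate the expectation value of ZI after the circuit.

The observable ZI averages to -1.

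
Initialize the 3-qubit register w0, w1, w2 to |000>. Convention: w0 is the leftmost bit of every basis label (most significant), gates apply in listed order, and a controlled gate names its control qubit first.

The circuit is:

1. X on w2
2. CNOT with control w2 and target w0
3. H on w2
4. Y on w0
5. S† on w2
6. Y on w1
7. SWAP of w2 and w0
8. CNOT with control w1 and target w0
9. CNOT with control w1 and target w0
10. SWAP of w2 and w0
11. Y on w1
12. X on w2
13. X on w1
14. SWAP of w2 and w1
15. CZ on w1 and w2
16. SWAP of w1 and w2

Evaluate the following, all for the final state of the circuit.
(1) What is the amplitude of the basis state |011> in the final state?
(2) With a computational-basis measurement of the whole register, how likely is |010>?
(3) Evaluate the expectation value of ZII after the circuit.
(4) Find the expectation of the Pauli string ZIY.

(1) |011> carries amplitude sqrt(2)*I/2 in the final state. Key observation: gates 6-11 undo each other exactly, leaving only the rest of the circuit to track.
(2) The probability of measuring |010> is 1/2.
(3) The observable ZII averages to 1.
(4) The observable ZIY averages to 1.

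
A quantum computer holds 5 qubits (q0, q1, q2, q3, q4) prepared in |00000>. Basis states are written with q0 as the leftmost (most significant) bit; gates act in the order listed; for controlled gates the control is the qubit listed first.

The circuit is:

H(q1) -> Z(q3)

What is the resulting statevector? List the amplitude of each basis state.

The resulting statevector has amplitude sqrt(2)/2 on |00000>, sqrt(2)/2 on |01000>, and 0 on every other basis state.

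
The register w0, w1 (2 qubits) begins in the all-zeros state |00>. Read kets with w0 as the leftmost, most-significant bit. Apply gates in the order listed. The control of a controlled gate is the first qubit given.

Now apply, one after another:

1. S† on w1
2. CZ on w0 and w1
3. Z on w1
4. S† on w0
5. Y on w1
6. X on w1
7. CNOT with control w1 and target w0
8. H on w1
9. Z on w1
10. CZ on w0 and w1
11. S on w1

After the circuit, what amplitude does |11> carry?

The amplitude on |11> is 0.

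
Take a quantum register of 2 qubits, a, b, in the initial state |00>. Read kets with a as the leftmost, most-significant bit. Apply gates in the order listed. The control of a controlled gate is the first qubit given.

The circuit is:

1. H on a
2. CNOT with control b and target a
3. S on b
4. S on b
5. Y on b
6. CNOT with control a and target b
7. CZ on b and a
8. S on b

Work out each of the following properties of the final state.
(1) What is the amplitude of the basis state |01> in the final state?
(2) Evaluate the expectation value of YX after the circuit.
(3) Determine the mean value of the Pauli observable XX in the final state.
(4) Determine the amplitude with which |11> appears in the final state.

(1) The amplitude on |01> is -sqrt(2)/2.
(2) The observable YX averages to -1.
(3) The expectation value of XX is 0.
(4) The amplitude on |11> is 0.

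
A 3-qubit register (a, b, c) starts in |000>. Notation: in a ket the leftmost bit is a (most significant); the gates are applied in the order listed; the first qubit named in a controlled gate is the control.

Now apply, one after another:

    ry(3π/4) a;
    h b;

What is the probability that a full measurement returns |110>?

The probability of measuring |110> is sqrt(2)/8 + 1/4.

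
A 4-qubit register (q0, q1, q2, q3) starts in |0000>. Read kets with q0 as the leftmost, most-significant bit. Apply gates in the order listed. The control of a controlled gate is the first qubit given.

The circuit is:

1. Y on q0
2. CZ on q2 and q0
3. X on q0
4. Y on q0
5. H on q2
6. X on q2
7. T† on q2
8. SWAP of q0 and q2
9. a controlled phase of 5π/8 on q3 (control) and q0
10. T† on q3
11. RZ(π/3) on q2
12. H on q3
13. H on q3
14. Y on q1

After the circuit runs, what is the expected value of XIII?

In the final state, XIII has expectation sqrt(2)/2. Key observation: steps 12-13 multiply out to the identity, so the circuit reduces to the remaining gates.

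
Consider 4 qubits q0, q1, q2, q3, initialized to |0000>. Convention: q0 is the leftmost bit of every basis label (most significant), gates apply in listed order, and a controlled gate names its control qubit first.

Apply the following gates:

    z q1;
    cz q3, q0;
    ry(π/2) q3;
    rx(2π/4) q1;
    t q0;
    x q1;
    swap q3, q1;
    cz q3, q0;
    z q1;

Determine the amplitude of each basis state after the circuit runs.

The resulting statevector has amplitude -I/2 on |0000>, 1/2 on |0001>, I/2 on |0100>, -1/2 on |0101>, and 0 on every other basis state.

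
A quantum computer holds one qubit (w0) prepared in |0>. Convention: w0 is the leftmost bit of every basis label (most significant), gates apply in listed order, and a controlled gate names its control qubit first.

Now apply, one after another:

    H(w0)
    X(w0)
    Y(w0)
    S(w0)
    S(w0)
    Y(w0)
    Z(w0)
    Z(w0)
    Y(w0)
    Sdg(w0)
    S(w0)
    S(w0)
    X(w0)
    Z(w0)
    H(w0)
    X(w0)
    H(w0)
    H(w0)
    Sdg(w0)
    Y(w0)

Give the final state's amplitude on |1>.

The final state's coefficient on |1> equals 1/2 + I/2. Key observation: gates 5-10 undo each other exactly, leaving only the rest of the circuit to track.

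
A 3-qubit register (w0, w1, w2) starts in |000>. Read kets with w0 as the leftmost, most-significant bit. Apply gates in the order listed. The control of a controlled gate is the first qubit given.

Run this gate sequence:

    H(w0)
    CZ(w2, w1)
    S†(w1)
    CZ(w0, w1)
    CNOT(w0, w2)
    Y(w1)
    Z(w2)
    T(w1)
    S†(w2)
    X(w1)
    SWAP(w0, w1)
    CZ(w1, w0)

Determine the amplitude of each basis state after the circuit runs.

The resulting statevector has amplitude sqrt(2)*exp(3*I*pi/4)/2 on |000>, -sqrt(2)*exp(I*pi/4)/2 on |011>, and 0 on every other basis state.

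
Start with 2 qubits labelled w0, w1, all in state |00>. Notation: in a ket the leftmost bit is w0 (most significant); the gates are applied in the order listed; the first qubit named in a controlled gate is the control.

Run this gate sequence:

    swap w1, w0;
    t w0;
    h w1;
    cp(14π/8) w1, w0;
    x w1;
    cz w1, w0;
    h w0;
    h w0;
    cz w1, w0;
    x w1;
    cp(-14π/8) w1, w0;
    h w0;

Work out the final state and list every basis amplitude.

The resulting statevector has amplitude 1/2 on |00>, 1/2 on |01>, 1/2 on |10>, 1/2 on |11>.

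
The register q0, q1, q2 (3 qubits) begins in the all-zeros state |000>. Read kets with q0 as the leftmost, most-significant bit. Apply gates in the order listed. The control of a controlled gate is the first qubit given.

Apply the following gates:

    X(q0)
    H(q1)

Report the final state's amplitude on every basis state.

The final amplitudes are sqrt(2)/2 on |100>, sqrt(2)/2 on |110>, and 0 on every other basis state.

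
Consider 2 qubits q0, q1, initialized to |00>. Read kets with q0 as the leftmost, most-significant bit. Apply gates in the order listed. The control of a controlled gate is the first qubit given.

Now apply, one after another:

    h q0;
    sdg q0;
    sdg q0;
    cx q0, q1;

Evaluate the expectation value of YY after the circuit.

In the final state, YY has expectation 1.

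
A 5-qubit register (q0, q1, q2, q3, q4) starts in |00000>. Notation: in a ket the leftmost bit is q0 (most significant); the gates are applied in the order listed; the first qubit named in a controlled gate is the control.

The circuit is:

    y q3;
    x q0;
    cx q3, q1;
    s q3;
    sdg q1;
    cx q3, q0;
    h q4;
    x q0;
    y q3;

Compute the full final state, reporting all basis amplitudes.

After the circuit, the state carries amplitude sqrt(2)/2 on |11000>, sqrt(2)/2 on |11001>, and 0 on every other basis state.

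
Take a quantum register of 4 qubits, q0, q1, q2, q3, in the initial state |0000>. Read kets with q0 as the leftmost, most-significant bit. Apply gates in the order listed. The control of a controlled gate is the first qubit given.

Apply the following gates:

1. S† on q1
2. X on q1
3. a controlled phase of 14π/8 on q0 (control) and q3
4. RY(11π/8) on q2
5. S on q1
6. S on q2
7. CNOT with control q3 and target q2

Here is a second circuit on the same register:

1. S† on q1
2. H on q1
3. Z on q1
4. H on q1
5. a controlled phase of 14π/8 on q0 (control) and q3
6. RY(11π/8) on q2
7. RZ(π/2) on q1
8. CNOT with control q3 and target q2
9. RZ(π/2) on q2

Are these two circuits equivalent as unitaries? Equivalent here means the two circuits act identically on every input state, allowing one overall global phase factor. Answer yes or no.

No: there is an input state on which the two circuits produce genuinely different outputs (not merely differing by a phase).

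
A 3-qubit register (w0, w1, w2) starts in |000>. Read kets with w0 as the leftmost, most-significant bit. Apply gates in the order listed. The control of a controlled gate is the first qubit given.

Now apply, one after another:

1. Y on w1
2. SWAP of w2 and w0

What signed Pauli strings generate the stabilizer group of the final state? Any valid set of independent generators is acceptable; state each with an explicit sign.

The stabilizer group can be generated by +ZII, -IZI, +IIZ, among other valid generating sets.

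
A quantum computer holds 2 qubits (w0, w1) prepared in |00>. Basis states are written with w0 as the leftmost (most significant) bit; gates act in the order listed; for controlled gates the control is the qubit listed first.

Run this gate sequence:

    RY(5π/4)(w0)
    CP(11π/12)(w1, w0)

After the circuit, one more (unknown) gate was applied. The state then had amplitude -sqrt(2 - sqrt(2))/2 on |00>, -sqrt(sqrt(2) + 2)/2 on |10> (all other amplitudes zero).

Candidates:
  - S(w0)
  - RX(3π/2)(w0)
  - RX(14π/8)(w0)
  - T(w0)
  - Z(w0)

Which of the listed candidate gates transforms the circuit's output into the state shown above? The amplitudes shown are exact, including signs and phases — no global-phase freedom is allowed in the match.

The unique candidate consistent with the amplitudes is Z(w0).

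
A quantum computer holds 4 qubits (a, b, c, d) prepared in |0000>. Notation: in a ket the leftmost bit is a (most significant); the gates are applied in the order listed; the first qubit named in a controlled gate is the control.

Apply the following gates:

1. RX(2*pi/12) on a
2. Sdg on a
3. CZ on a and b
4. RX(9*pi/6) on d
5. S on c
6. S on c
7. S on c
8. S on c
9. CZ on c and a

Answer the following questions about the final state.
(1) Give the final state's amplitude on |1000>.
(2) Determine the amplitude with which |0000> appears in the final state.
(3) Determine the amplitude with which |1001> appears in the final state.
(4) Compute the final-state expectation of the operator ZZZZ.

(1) |1000> carries amplitude -1/4 + sqrt(3)/4 in the final state. Key observation: steps 5-8 multiply out to the identity, so the circuit reduces to the remaining gates.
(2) The amplitude on |0000> is -sqrt(3)/4 - 1/4.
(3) |1001> carries amplitude I*(-1 + sqrt(3))/4 in the final state.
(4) In the final state, ZZZZ has expectation 0.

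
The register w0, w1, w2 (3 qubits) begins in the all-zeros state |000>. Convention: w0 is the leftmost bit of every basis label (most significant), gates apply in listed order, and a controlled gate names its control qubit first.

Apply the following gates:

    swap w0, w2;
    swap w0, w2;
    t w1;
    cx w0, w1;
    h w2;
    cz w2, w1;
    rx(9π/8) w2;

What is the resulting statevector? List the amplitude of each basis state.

The final amplitudes are -sqrt(2)*(sin(pi/16) + I*cos(pi/16))/2 on |000>, -sqrt(2)*(sin(pi/16) + I*cos(pi/16))/2 on |001>, and 0 on every other basis state. Key observation: the block from step 1 through step 2 cancels to the identity and can be dropped.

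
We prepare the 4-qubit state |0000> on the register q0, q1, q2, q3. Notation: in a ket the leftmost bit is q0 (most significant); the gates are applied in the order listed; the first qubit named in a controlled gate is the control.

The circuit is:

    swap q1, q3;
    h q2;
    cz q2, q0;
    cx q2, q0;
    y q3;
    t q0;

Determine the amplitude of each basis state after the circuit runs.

The final amplitudes are sqrt(2)*I/2 on |0001>, sqrt(2)*exp(3*I*pi/4)/2 on |1011>, and 0 on every other basis state.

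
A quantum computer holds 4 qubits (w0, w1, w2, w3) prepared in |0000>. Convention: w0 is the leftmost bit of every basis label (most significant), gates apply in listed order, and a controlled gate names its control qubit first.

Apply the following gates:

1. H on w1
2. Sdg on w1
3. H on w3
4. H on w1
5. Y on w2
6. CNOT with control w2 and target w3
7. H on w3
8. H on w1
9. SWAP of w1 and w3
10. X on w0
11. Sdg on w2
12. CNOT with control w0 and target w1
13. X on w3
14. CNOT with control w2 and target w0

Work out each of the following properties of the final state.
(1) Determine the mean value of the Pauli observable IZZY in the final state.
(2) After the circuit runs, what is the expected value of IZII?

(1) In the final state, IZZY has expectation 1.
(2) The observable IZII averages to -1.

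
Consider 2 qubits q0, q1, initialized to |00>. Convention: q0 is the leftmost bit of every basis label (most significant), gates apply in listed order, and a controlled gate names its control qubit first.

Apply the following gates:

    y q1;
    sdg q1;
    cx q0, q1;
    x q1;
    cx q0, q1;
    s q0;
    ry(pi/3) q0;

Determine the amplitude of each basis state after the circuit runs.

After the circuit, the state carries amplitude sqrt(3)/2 on |00>, 0 on |01>, 1/2 on |10>, 0 on |11>.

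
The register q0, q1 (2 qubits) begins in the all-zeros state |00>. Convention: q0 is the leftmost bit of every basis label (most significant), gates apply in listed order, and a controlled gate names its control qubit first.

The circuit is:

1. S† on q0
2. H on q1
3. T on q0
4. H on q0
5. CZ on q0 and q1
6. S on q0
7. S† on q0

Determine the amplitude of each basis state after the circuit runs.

The resulting statevector has amplitude 1/2 on |00>, 1/2 on |01>, 1/2 on |10>, -1/2 on |11>. Key observation: gates 6-7 undo each other exactly, leaving only the rest of the circuit to track.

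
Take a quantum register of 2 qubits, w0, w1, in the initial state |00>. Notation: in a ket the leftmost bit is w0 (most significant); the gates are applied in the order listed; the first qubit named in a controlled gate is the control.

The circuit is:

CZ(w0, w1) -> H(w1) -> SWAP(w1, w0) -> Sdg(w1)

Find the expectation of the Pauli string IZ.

In the final state, IZ has expectation 1.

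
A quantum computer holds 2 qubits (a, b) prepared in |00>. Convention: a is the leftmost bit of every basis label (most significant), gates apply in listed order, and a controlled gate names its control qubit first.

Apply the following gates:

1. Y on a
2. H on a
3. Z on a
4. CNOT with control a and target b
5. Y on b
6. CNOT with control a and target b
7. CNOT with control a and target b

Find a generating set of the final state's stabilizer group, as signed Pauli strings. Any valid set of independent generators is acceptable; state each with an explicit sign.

The stabilizer group can be generated by -XX, -ZZ, among other valid generating sets.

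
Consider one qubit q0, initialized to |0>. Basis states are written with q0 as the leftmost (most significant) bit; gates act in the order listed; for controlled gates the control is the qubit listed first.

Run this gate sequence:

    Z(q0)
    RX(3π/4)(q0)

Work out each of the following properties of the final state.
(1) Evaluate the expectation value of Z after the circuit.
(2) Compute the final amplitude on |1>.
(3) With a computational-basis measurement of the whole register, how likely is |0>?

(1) The observable Z averages to -sqrt(2)/2.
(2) |1> carries amplitude -I*sqrt(sqrt(2) + 2)/2 in the final state.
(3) A full measurement returns |0> with probability 1/2 - sqrt(2)/4.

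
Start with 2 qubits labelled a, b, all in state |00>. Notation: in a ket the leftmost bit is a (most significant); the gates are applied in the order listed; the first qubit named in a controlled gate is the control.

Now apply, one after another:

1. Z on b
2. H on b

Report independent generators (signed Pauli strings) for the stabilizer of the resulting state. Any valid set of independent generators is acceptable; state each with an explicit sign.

One valid set of independent stabilizer generators is +IX, +ZI (any independent generating set of the same group is equally correct).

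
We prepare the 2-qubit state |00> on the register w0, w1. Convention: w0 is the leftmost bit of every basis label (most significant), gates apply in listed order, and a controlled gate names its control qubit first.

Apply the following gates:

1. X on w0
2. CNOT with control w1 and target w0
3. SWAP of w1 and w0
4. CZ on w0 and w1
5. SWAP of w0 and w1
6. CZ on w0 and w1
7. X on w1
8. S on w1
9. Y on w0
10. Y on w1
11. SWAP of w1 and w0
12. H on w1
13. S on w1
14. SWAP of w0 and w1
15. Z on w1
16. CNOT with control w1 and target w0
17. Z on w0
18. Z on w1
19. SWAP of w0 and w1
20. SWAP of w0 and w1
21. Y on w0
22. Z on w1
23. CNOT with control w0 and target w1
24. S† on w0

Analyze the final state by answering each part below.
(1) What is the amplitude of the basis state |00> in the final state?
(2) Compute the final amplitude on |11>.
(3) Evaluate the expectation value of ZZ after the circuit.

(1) The final state's coefficient on |00> equals sqrt(2)*I/2.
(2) |11> carries amplitude -sqrt(2)*I/2 in the final state.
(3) The expectation value of ZZ is 1.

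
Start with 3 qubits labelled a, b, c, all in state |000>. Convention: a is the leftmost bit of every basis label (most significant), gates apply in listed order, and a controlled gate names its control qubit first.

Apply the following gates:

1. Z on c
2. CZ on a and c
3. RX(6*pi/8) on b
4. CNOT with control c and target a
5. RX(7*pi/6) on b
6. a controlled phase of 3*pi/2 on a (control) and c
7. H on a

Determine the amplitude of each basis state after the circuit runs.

The resulting statevector has amplitude -sqrt(3*sqrt(2) + 6)/8 - sqrt(sqrt(2) + 2)/8 - sqrt(6 - 3*sqrt(2))/8 + sqrt(2 - sqrt(2))/8 on |000>, 0 on |001>, I*(-sqrt(sqrt(2) + 2)/8 - sqrt(6 - 3*sqrt(2))/8 - sqrt(2 - sqrt(2))/8 + sqrt(3*sqrt(2) + 6)/8) on |010>, 0 on |011>, -sqrt(3*sqrt(2) + 6)/8 - sqrt(sqrt(2) + 2)/8 - sqrt(6 - 3*sqrt(2))/8 + sqrt(2 - sqrt(2))/8 on |100>, 0 on |101>, I*(-sqrt(sqrt(2) + 2)/8 - sqrt(6 - 3*sqrt(2))/8 - sqrt(2 - sqrt(2))/8 + sqrt(3*sqrt(2) + 6)/8) on |110>, 0 on |111>.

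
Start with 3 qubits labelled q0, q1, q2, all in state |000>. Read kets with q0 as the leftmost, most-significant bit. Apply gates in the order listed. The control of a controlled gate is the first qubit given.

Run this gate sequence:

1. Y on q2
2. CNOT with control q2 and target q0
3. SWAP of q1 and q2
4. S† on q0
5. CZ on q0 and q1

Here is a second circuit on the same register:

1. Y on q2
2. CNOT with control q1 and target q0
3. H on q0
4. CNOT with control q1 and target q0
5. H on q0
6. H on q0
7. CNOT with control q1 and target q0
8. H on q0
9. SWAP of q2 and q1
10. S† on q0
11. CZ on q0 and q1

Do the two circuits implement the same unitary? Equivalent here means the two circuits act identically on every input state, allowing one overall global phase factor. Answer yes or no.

No, they are not equivalent — no single phase factor reconciles the two unitaries.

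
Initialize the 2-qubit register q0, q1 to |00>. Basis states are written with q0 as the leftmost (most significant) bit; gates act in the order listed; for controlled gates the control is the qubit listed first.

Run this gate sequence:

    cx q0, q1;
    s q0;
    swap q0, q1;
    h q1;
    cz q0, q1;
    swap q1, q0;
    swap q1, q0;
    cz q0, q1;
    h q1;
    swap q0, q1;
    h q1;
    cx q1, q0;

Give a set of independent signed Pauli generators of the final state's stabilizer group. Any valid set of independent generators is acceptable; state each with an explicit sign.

The stabilizer group can be generated by +XX, +ZZ, among other valid generating sets. Key observation: steps 3-10 multiply out to the identity, so the circuit reduces to the remaining gates.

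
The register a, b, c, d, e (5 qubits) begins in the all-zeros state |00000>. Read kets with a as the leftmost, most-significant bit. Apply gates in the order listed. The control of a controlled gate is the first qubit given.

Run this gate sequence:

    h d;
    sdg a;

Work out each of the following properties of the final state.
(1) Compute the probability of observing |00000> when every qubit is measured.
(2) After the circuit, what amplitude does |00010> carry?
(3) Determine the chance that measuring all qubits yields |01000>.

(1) Outcome |00000> occurs with probability 1/2.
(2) The amplitude on |00010> is sqrt(2)/2.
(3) The probability of measuring |01000> is 0.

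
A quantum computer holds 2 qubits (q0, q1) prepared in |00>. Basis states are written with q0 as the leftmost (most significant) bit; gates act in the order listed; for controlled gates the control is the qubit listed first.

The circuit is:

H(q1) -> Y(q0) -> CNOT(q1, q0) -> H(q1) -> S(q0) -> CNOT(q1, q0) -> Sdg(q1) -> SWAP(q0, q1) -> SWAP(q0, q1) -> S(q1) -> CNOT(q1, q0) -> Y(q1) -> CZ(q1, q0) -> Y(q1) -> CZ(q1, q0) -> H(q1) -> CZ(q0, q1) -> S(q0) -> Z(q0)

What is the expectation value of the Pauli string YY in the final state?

The expectation value of YY is -1.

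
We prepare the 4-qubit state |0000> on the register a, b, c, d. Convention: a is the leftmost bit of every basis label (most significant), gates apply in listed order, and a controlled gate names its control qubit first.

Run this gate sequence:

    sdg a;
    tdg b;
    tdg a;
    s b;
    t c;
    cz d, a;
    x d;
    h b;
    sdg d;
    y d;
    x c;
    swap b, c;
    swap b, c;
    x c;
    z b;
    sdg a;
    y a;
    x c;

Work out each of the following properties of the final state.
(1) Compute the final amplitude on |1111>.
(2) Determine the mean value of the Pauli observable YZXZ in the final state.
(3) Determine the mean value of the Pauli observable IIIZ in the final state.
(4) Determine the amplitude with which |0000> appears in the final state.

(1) The amplitude on |1111> is 0. Key observation: the block from step 11 through step 14 cancels to the identity and can be dropped.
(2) In the final state, YZXZ has expectation 0.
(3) The observable IIIZ averages to 1.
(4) The final state's coefficient on |0000> equals 0.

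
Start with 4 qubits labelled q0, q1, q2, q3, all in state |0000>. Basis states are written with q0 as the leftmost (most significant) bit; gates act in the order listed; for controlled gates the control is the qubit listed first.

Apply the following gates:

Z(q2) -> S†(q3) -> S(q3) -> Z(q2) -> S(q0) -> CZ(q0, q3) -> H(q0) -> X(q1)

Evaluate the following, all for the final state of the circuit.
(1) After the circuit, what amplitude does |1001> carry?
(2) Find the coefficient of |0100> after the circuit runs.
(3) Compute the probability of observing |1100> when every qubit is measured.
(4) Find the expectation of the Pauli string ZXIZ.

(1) The amplitude on |1001> is 0.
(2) The amplitude on |0100> is sqrt(2)/2.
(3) A full measurement returns |1100> with probability 1/2.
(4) The observable ZXIZ averages to 0.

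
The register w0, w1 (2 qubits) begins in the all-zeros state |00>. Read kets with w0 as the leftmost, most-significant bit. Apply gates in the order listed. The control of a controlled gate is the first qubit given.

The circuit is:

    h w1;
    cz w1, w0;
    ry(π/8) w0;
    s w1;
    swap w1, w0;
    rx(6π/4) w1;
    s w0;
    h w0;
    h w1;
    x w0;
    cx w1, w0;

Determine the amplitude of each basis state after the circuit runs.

The resulting statevector has amplitude -sqrt(2)*I*(1 - I)*sin(5*pi/16)/2 on |00>, 0 on |01>, 0 on |10>, -sqrt(2)*(1 - I)*sin(3*pi/16)/2 on |11>.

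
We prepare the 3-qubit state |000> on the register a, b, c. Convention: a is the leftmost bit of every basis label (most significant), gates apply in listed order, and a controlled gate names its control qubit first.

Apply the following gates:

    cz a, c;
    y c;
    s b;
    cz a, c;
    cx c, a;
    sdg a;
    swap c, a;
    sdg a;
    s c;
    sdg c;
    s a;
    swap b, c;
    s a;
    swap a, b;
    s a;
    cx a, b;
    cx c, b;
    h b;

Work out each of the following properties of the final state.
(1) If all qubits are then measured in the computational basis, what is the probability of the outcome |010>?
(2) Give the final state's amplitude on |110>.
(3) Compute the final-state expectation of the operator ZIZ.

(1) A full measurement returns |010> with probability 0.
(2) |110> carries amplitude -sqrt(2)/2 in the final state.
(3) The expectation value of ZIZ is -1.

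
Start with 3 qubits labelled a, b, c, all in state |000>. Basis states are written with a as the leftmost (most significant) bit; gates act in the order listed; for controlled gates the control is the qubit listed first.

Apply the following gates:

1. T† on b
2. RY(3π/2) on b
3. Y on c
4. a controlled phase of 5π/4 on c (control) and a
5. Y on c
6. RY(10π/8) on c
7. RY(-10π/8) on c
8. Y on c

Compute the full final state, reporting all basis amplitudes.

The final amplitudes are -sqrt(2)*I/2 on |001>, sqrt(2)*I/2 on |011>, and 0 on every other basis state. Key observation: gates 5-8 undo each other exactly, leaving only the rest of the circuit to track.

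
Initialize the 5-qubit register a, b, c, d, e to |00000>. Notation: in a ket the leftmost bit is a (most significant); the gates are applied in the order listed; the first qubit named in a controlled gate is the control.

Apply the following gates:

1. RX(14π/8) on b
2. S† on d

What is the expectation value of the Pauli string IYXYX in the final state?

The observable IYXYX averages to 0.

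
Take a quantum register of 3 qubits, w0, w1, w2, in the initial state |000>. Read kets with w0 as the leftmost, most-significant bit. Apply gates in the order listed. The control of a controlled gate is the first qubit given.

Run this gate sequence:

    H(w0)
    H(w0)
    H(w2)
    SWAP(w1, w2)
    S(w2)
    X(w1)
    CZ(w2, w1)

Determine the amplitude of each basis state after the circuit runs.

The final amplitudes are sqrt(2)/2 on |000>, sqrt(2)/2 on |010>, and 0 on every other basis state. Key observation: the block from step 1 through step 2 cancels to the identity and can be dropped.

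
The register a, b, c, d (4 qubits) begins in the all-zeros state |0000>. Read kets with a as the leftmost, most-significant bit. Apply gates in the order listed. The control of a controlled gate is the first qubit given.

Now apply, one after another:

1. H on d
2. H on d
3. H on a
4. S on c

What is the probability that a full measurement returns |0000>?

Outcome |0000> occurs with probability 1/2. Key observation: steps 1-2 multiply out to the identity, so the circuit reduces to the remaining gates.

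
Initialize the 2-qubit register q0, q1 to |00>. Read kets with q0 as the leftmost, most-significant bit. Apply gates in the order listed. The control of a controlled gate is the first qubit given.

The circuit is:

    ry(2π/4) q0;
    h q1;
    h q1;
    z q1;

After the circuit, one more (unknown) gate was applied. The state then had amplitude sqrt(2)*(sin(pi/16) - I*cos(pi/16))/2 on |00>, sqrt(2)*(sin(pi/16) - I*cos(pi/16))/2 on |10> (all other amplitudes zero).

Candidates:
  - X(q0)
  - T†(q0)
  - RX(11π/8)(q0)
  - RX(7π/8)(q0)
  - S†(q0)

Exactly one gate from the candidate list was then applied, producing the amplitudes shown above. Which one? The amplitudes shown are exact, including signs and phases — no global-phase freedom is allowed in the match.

The unique candidate consistent with the amplitudes is RX(7π/8)(q0). Key observation: steps 2-3 multiply out to the identity, so the circuit reduces to the remaining gates.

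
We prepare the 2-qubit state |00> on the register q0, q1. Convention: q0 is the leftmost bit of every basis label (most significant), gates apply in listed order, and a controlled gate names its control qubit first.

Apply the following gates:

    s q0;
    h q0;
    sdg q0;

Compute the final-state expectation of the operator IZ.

The observable IZ averages to 1.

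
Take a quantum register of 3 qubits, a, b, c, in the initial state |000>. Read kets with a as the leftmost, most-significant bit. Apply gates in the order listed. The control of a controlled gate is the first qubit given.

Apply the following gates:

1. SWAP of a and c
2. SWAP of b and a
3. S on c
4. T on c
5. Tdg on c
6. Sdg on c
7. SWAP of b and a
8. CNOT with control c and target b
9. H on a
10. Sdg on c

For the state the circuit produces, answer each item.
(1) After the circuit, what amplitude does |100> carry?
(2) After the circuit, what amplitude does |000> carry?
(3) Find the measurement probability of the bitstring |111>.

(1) The amplitude on |100> is sqrt(2)/2. Key observation: the block from step 2 through step 7 cancels to the identity and can be dropped.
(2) The final state's coefficient on |000> equals sqrt(2)/2.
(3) Outcome |111> occurs with probability 0.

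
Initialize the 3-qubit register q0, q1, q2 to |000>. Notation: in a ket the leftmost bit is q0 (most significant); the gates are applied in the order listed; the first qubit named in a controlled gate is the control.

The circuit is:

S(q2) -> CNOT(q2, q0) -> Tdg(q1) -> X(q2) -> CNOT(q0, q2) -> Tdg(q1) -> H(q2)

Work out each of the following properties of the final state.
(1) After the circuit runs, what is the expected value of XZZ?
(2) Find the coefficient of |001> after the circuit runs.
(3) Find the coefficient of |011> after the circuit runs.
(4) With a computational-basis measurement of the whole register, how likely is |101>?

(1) The expectation value of XZZ is 0.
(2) The final state's coefficient on |001> equals -sqrt(2)/2.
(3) The amplitude on |011> is 0.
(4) The probability of measuring |101> is 0.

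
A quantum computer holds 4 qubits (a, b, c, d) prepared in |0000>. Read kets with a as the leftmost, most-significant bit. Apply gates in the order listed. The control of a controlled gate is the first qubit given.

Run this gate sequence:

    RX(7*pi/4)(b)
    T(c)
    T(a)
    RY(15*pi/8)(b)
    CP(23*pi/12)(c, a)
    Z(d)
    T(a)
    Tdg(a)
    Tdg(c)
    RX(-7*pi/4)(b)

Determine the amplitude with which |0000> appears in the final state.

|0000> carries amplitude -cos(pi/16) - 2*I*sqrt(1/2 - sqrt(2)/4)*sqrt(sqrt(2)/4 + 1/2)*sin(pi/16) in the final state.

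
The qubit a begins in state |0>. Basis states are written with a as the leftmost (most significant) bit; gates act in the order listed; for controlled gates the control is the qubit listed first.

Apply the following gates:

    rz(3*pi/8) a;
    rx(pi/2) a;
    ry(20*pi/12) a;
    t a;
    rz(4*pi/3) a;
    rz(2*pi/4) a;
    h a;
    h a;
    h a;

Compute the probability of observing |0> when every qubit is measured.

A full measurement returns |0> with probability -sqrt(2)/8 + sqrt(6)/8 + 1/2.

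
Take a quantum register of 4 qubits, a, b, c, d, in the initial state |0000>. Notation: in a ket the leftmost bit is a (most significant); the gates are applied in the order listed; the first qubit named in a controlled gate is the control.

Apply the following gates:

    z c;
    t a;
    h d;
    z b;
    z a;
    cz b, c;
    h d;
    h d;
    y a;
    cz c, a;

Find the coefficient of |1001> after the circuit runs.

|1001> carries amplitude sqrt(2)*I/2 in the final state. Key observation: the block from step 7 through step 8 cancels to the identity and can be dropped.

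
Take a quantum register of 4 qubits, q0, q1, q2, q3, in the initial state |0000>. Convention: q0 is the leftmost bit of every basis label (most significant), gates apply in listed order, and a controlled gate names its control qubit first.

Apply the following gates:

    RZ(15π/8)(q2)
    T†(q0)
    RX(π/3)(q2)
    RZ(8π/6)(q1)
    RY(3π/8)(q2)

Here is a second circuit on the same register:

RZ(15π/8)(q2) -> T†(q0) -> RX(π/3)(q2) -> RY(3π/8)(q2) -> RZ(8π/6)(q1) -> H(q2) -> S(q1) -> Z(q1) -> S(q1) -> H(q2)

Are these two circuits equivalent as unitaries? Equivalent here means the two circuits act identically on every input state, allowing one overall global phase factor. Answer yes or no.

Yes, they are equivalent — the unitaries differ by at most a global phase.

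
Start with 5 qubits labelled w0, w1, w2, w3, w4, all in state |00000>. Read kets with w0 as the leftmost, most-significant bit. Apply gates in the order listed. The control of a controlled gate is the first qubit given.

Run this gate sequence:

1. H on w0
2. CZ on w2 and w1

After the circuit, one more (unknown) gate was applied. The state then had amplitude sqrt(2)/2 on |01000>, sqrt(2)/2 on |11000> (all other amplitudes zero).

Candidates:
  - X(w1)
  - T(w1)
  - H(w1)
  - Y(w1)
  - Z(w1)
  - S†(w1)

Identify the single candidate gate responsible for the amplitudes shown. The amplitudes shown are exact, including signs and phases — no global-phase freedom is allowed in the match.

It was X(w1) that produced the state shown.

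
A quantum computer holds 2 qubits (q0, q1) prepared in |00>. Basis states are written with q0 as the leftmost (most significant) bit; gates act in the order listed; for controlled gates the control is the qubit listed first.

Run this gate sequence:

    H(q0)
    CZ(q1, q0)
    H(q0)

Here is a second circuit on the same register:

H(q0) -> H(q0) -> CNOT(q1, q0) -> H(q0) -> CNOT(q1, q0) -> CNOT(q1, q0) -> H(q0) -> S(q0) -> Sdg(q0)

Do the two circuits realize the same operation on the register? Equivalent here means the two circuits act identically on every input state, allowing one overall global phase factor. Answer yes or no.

Yes: on every input state the two circuits agree up to one overall phase factor.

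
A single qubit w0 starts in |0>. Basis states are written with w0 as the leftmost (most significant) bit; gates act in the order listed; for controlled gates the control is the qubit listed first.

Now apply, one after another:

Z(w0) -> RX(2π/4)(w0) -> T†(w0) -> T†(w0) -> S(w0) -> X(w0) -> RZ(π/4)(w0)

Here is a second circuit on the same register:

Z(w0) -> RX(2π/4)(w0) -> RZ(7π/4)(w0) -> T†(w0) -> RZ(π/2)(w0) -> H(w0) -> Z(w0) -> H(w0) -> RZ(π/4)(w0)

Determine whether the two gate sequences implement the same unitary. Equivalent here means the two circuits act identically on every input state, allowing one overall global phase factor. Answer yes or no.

Yes, they are equivalent — the unitaries differ by at most a global phase.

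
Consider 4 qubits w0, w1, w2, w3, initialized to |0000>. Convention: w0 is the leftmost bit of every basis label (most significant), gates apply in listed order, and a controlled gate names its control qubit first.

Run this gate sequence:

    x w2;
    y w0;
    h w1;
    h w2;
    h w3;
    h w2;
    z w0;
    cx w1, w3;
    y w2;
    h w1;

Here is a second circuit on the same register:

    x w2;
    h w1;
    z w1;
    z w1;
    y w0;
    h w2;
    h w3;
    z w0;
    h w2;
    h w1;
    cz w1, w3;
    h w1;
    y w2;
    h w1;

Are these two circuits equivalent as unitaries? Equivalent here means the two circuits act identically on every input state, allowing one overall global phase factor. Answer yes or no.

No, they are not equivalent — no single phase factor reconciles the two unitaries.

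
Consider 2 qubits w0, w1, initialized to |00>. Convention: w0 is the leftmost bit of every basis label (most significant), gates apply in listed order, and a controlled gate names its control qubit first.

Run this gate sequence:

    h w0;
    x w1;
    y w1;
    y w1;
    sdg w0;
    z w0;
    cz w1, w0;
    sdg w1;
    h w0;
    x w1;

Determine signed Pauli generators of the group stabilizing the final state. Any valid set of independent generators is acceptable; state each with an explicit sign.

One valid set of independent stabilizer generators is +YI, +IZ (any independent generating set of the same group is equally correct).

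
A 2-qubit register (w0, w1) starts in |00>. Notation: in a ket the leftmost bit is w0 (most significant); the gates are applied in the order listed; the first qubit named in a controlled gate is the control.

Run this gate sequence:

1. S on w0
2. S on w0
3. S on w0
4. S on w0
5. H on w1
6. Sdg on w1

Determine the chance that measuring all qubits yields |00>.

A full measurement returns |00> with probability 1/2. Key observation: the block from step 1 through step 4 cancels to the identity and can be dropped.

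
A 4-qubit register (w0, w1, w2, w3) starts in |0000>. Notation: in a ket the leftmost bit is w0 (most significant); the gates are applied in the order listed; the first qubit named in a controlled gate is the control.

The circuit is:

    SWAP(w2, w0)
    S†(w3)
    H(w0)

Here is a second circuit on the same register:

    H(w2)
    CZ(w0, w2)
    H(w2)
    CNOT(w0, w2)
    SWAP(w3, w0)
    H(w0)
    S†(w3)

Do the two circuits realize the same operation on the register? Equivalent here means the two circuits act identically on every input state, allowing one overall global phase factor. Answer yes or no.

No, they are not equivalent — no single phase factor reconciles the two unitaries.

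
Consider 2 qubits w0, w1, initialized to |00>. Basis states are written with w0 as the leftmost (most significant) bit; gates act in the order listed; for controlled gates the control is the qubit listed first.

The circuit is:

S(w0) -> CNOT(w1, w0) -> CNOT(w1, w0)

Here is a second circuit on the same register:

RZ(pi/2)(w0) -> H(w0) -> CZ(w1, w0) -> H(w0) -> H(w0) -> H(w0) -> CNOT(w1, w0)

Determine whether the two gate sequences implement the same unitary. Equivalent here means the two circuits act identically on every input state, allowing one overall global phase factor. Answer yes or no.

Yes, they are equivalent — the unitaries differ by at most a global phase.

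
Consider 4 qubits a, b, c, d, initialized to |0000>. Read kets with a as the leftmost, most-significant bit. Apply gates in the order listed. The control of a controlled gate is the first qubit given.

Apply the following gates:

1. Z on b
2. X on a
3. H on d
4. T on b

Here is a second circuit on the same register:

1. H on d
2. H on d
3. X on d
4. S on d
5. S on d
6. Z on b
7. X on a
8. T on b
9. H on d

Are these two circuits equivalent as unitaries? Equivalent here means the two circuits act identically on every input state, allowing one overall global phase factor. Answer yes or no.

No, they are not equivalent — no single phase factor reconciles the two unitaries.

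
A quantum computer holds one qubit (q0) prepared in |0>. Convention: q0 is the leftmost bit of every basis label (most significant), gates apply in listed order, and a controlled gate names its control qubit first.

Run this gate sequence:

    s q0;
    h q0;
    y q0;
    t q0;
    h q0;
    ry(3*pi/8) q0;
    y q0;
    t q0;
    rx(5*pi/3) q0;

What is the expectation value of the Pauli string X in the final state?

In the final state, X has expectation -1/2 + sqrt(sqrt(2) + 2)/4.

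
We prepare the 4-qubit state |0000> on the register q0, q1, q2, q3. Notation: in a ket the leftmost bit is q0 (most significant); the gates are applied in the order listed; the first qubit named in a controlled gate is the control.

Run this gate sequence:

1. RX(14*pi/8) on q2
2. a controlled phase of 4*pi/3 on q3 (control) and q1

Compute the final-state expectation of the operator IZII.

The expectation value of IZII is 1.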